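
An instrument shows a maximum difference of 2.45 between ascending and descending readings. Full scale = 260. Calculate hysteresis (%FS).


Hysteresis = (max difference / full scale) * 100%.
H = (2.45 / 260) * 100
H = 0.942 %FS

0.942 %FS


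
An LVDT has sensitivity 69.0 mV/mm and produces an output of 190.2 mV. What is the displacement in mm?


Displacement = Vout / sensitivity.
d = 190.2 / 69.0
d = 2.757 mm

2.757 mm


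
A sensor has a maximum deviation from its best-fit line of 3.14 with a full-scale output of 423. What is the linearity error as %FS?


Linearity error = (max deviation / full scale) * 100%.
Linearity = (3.14 / 423) * 100
Linearity = 0.742 %FS

0.742 %FS


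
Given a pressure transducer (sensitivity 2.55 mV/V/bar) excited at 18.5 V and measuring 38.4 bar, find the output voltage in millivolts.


Output = sensitivity * Vex * P.
Vout = 2.55 * 18.5 * 38.4
Vout = 47.175 * 38.4
Vout = 1811.52 mV

1811.52 mV


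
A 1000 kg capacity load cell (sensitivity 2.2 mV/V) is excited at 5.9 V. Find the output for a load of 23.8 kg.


Vout = rated_output * Vex * (load / capacity).
Vout = 2.2 * 5.9 * (23.8 / 1000)
Vout = 2.2 * 5.9 * 0.0238
Vout = 0.309 mV

0.309 mV


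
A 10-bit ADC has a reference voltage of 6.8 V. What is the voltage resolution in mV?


The resolution (LSB) of an ADC is Vref / 2^n.
LSB = 6.8 / 2^10
LSB = 6.8 / 1024
LSB = 0.00664062 V = 6.640625 mV

6.640625 mV


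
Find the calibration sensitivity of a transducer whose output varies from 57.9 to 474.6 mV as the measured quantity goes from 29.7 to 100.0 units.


Sensitivity = (y2 - y1) / (x2 - x1).
S = (474.6 - 57.9) / (100.0 - 29.7)
S = 416.7 / 70.3
S = 5.9275 mV/unit

5.9275 mV/unit


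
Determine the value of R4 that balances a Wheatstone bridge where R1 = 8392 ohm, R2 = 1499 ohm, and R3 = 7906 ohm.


At balance: R1*R4 = R2*R3, so R4 = R2*R3/R1.
R4 = 1499 * 7906 / 8392
R4 = 11851094 / 8392
R4 = 1412.19 ohm

1412.19 ohm


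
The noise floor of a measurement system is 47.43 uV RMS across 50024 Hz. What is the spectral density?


Noise spectral density = Vrms / sqrt(BW).
NSD = 47.43 / sqrt(50024)
NSD = 47.43 / 223.6605
NSD = 0.2121 uV/sqrt(Hz)

0.2121 uV/sqrt(Hz)


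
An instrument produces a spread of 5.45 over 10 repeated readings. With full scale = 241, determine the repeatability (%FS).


Repeatability = (spread / full scale) * 100%.
R = (5.45 / 241) * 100
R = 2.261 %FS

2.261 %FS


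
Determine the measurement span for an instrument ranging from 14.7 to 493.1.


Span = upper range - lower range.
Span = 493.1 - (14.7)
Span = 478.4

478.4


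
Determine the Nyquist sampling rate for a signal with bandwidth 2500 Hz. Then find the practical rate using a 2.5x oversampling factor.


By Nyquist theorem, fs_min = 2 * fmax.
fs_min = 2 * 2500 = 5000 Hz
Practical rate = 2.5 * fs_min = 2.5 * 5000 = 12500 Hz

fs_min = 5000 Hz, fs_practical = 12500 Hz


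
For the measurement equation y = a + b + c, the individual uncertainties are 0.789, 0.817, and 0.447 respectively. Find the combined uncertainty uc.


For a sum of independent quantities, uc = sqrt(u1^2 + u2^2 + u3^2).
uc = sqrt(0.789^2 + 0.817^2 + 0.447^2)
uc = sqrt(0.622521 + 0.667489 + 0.199809)
uc = 1.2206

1.2206


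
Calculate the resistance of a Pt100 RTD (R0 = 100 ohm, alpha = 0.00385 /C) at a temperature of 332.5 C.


The RTD equation: Rt = R0 * (1 + alpha * T).
Rt = 100 * (1 + 0.00385 * 332.5)
Rt = 100 * (1 + 1.280125)
Rt = 100 * 2.280125
Rt = 228.012 ohm

228.012 ohm


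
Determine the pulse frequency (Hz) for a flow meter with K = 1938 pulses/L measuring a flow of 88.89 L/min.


Frequency = K * Q / 60 (converting L/min to L/s).
f = 1938 * 88.89 / 60
f = 172268.82 / 60
f = 2871.15 Hz

2871.15 Hz


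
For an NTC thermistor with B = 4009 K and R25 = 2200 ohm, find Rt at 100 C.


NTC thermistor equation: Rt = R25 * exp(B * (1/T - 1/T25)).
T in Kelvin: 373.15 K, T25 = 298.15 K
1/T - 1/T25 = 1/373.15 - 1/298.15 = -0.00067413
B * (1/T - 1/T25) = 4009 * -0.00067413 = -2.7026
Rt = 2200 * exp(-2.7026) = 147.5 ohm

147.5 ohm


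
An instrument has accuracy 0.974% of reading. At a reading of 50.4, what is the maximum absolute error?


Absolute error = (accuracy% / 100) * reading.
Error = (0.974 / 100) * 50.4
Error = 0.00974 * 50.4
Error = 0.4909

0.4909


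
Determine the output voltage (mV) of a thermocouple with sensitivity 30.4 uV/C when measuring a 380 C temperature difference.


The thermocouple output V = sensitivity * dT.
V = 30.4 uV/C * 380 C
V = 11552.0 uV
V = 11.552 mV

11.552 mV


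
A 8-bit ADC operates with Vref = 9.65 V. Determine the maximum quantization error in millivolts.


The maximum quantization error is +/- LSB/2.
LSB = Vref / 2^n = 9.65 / 256 = 0.03769531 V
Max error = LSB / 2 = 0.03769531 / 2 = 0.01884766 V
Max error = 18.8477 mV

18.8477 mV


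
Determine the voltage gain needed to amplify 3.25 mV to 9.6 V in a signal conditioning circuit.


Gain = Vout / Vin (converting to same units).
G = 9.6 V / 3.25 mV
G = 9600.0 mV / 3.25 mV
G = 2953.85

2953.85


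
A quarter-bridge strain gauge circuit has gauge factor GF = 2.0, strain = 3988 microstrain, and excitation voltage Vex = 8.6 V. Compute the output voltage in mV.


Quarter bridge output: Vout = (GF * epsilon * Vex) / 4.
Vout = (2.0 * 3988e-6 * 8.6) / 4
Vout = 0.0685936 / 4 V
Vout = 0.0171484 V = 17.1484 mV

17.1484 mV


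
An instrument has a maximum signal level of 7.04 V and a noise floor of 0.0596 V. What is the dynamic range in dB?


Dynamic range = 20 * log10(Vmax / Vnoise).
DR = 20 * log10(7.04 / 0.0596)
DR = 20 * log10(118.12)
DR = 41.45 dB

41.45 dB


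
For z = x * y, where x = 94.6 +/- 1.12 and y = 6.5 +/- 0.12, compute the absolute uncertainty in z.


For a product z = x*y, the relative uncertainty is:
uz/z = sqrt((ux/x)^2 + (uy/y)^2)
Relative uncertainties: ux/x = 1.12/94.6 = 0.011839
uy/y = 0.12/6.5 = 0.018462
z = 94.6 * 6.5 = 614.9
uz = 614.9 * sqrt(0.011839^2 + 0.018462^2) = 13.486

13.486


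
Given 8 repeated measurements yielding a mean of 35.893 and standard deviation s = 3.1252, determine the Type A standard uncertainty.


The standard uncertainty for Type A evaluation is u = s / sqrt(n).
u = 3.1252 / sqrt(8)
u = 3.1252 / 2.8284
u = 1.1049

1.1049


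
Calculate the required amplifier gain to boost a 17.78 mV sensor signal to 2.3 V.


Gain = Vout / Vin (converting to same units).
G = 2.3 V / 17.78 mV
G = 2300.0 mV / 17.78 mV
G = 129.36

129.36


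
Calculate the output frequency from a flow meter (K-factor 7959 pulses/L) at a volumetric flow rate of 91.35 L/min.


Frequency = K * Q / 60 (converting L/min to L/s).
f = 7959 * 91.35 / 60
f = 727054.65 / 60
f = 12117.58 Hz

12117.58 Hz


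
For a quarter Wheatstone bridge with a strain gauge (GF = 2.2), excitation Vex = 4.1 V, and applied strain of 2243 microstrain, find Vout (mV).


Quarter bridge output: Vout = (GF * epsilon * Vex) / 4.
Vout = (2.2 * 2243e-6 * 4.1) / 4
Vout = 0.02023186 / 4 V
Vout = 0.00505796 V = 5.058 mV

5.058 mV


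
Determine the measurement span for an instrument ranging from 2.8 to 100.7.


Span = upper range - lower range.
Span = 100.7 - (2.8)
Span = 97.9

97.9


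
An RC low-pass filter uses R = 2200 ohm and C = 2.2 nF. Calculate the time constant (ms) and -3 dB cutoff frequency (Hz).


Time constant: tau = R * C.
tau = 2200 * 2.20e-09 = 4.84e-06 s
tau = 0.0048 ms
Cutoff frequency: fc = 1 / (2*pi*R*C).
fc = 1 / (2*pi*4.84e-06) = 32883.25 Hz

tau = 0.0048 ms, fc = 32883.25 Hz


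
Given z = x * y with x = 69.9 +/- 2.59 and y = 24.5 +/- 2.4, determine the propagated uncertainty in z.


For a product z = x*y, the relative uncertainty is:
uz/z = sqrt((ux/x)^2 + (uy/y)^2)
Relative uncertainties: ux/x = 2.59/69.9 = 0.037053
uy/y = 2.4/24.5 = 0.097959
z = 69.9 * 24.5 = 1712.6
uz = 1712.6 * sqrt(0.037053^2 + 0.097959^2) = 179.36

179.36


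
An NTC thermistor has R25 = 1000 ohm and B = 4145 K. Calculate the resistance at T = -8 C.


NTC thermistor equation: Rt = R25 * exp(B * (1/T - 1/T25)).
T in Kelvin: 265.15 K, T25 = 298.15 K
1/T - 1/T25 = 1/265.15 - 1/298.15 = 0.00041743
B * (1/T - 1/T25) = 4145 * 0.00041743 = 1.7303
Rt = 1000 * exp(1.7303) = 5642.1 ohm

5642.1 ohm


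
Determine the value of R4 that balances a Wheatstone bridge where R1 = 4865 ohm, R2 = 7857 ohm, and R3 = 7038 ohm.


At balance: R1*R4 = R2*R3, so R4 = R2*R3/R1.
R4 = 7857 * 7038 / 4865
R4 = 55297566 / 4865
R4 = 11366.41 ohm

11366.41 ohm


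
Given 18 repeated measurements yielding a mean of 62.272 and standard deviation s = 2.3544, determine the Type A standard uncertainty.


The standard uncertainty for Type A evaluation is u = s / sqrt(n).
u = 2.3544 / sqrt(18)
u = 2.3544 / 4.2426
u = 0.5549

0.5549


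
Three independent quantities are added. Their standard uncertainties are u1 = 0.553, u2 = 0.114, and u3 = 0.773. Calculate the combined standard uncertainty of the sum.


For a sum of independent quantities, uc = sqrt(u1^2 + u2^2 + u3^2).
uc = sqrt(0.553^2 + 0.114^2 + 0.773^2)
uc = sqrt(0.305809 + 0.012996 + 0.597529)
uc = 0.9573

0.9573


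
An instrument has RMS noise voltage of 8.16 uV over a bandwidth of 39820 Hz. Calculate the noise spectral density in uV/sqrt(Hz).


Noise spectral density = Vrms / sqrt(BW).
NSD = 8.16 / sqrt(39820)
NSD = 8.16 / 199.5495
NSD = 0.0409 uV/sqrt(Hz)

0.0409 uV/sqrt(Hz)


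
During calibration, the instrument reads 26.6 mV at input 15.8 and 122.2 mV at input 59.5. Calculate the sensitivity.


Sensitivity = (y2 - y1) / (x2 - x1).
S = (122.2 - 26.6) / (59.5 - 15.8)
S = 95.6 / 43.7
S = 2.1876 mV/unit

2.1876 mV/unit


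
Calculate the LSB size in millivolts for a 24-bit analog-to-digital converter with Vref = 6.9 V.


The resolution (LSB) of an ADC is Vref / 2^n.
LSB = 6.9 / 2^24
LSB = 6.9 / 16777216
LSB = 4.1e-07 V = 0.00041127 mV

0.00041127 mV


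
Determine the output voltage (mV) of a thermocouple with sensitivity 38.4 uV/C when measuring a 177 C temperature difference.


The thermocouple output V = sensitivity * dT.
V = 38.4 uV/C * 177 C
V = 6796.8 uV
V = 6.797 mV

6.797 mV


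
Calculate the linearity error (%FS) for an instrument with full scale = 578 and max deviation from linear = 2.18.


Linearity error = (max deviation / full scale) * 100%.
Linearity = (2.18 / 578) * 100
Linearity = 0.377 %FS

0.377 %FS


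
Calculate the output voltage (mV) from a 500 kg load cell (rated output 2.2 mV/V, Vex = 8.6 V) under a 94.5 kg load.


Vout = rated_output * Vex * (load / capacity).
Vout = 2.2 * 8.6 * (94.5 / 500)
Vout = 2.2 * 8.6 * 0.189
Vout = 3.576 mV

3.576 mV


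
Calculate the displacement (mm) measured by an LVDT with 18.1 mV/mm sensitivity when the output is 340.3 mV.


Displacement = Vout / sensitivity.
d = 340.3 / 18.1
d = 18.801 mm

18.801 mm


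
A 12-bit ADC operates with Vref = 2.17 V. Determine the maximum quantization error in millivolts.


The maximum quantization error is +/- LSB/2.
LSB = Vref / 2^n = 2.17 / 4096 = 0.00052979 V
Max error = LSB / 2 = 0.00052979 / 2 = 0.00026489 V
Max error = 0.2649 mV

0.2649 mV


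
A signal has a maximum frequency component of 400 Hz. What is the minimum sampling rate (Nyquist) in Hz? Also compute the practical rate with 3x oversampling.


By Nyquist theorem, fs_min = 2 * fmax.
fs_min = 2 * 400 = 800 Hz
Practical rate = 3 * fs_min = 3 * 800 = 2400 Hz

fs_min = 800 Hz, fs_practical = 2400 Hz


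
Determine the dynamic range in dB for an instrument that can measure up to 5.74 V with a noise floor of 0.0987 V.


Dynamic range = 20 * log10(Vmax / Vnoise).
DR = 20 * log10(5.74 / 0.0987)
DR = 20 * log10(58.16)
DR = 35.29 dB

35.29 dB


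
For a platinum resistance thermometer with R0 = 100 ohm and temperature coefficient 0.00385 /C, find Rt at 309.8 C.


The RTD equation: Rt = R0 * (1 + alpha * T).
Rt = 100 * (1 + 0.00385 * 309.8)
Rt = 100 * (1 + 1.19273)
Rt = 100 * 2.19273
Rt = 219.273 ohm

219.273 ohm


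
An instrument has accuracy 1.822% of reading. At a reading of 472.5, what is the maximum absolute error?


Absolute error = (accuracy% / 100) * reading.
Error = (1.822 / 100) * 472.5
Error = 0.01822 * 472.5
Error = 8.609

8.609


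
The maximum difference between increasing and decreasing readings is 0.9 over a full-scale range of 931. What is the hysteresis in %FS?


Hysteresis = (max difference / full scale) * 100%.
H = (0.9 / 931) * 100
H = 0.097 %FS

0.097 %FS


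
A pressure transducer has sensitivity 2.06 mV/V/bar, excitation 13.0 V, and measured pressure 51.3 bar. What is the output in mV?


Output = sensitivity * Vex * P.
Vout = 2.06 * 13.0 * 51.3
Vout = 26.78 * 51.3
Vout = 1373.81 mV

1373.81 mV


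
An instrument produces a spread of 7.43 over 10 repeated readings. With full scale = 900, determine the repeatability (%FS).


Repeatability = (spread / full scale) * 100%.
R = (7.43 / 900) * 100
R = 0.826 %FS

0.826 %FS


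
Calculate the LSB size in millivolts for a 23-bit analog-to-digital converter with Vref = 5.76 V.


The resolution (LSB) of an ADC is Vref / 2^n.
LSB = 5.76 / 2^23
LSB = 5.76 / 8388608
LSB = 6.9e-07 V = 0.00068665 mV

0.00068665 mV


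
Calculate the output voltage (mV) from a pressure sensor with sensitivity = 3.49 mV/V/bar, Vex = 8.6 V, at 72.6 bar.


Output = sensitivity * Vex * P.
Vout = 3.49 * 8.6 * 72.6
Vout = 30.014 * 72.6
Vout = 2179.02 mV

2179.02 mV


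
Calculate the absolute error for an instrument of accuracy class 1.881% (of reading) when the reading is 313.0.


Absolute error = (accuracy% / 100) * reading.
Error = (1.881 / 100) * 313.0
Error = 0.01881 * 313.0
Error = 5.8875

5.8875


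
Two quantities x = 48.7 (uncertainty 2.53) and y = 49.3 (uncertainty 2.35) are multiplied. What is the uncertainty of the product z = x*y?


For a product z = x*y, the relative uncertainty is:
uz/z = sqrt((ux/x)^2 + (uy/y)^2)
Relative uncertainties: ux/x = 2.53/48.7 = 0.051951
uy/y = 2.35/49.3 = 0.047667
z = 48.7 * 49.3 = 2400.9
uz = 2400.9 * sqrt(0.051951^2 + 0.047667^2) = 169.278

169.278


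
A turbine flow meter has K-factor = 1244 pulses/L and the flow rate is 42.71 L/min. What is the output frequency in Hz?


Frequency = K * Q / 60 (converting L/min to L/s).
f = 1244 * 42.71 / 60
f = 53131.24 / 60
f = 885.52 Hz

885.52 Hz


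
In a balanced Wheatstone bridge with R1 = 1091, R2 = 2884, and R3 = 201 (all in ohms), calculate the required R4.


At balance: R1*R4 = R2*R3, so R4 = R2*R3/R1.
R4 = 2884 * 201 / 1091
R4 = 579684 / 1091
R4 = 531.33 ohm

531.33 ohm


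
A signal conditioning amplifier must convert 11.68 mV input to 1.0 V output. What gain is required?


Gain = Vout / Vin (converting to same units).
G = 1.0 V / 11.68 mV
G = 1000.0 mV / 11.68 mV
G = 85.62

85.62


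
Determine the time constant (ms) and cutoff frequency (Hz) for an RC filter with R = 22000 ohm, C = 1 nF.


Time constant: tau = R * C.
tau = 22000 * 1.00e-09 = 2.2e-05 s
tau = 0.022 ms
Cutoff frequency: fc = 1 / (2*pi*R*C).
fc = 1 / (2*pi*2.2e-05) = 7234.32 Hz

tau = 0.022 ms, fc = 7234.32 Hz


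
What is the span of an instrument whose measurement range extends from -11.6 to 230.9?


Span = upper range - lower range.
Span = 230.9 - (-11.6)
Span = 242.5

242.5


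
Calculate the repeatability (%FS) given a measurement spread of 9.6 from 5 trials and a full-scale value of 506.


Repeatability = (spread / full scale) * 100%.
R = (9.6 / 506) * 100
R = 1.897 %FS

1.897 %FS


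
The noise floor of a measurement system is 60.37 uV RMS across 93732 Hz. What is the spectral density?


Noise spectral density = Vrms / sqrt(BW).
NSD = 60.37 / sqrt(93732)
NSD = 60.37 / 306.1568
NSD = 0.1972 uV/sqrt(Hz)

0.1972 uV/sqrt(Hz)


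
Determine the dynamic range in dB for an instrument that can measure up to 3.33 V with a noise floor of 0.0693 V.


Dynamic range = 20 * log10(Vmax / Vnoise).
DR = 20 * log10(3.33 / 0.0693)
DR = 20 * log10(48.05)
DR = 33.63 dB

33.63 dB


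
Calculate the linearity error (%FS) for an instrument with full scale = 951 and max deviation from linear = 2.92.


Linearity error = (max deviation / full scale) * 100%.
Linearity = (2.92 / 951) * 100
Linearity = 0.307 %FS

0.307 %FS


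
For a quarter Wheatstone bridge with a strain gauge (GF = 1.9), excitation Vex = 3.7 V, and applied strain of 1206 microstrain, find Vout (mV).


Quarter bridge output: Vout = (GF * epsilon * Vex) / 4.
Vout = (1.9 * 1206e-6 * 3.7) / 4
Vout = 0.00847818 / 4 V
Vout = 0.00211955 V = 2.1195 mV

2.1195 mV


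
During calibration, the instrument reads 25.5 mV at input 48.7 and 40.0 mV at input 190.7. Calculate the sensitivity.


Sensitivity = (y2 - y1) / (x2 - x1).
S = (40.0 - 25.5) / (190.7 - 48.7)
S = 14.5 / 142.0
S = 0.1021 mV/unit

0.1021 mV/unit


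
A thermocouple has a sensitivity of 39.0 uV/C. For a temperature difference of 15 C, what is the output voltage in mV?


The thermocouple output V = sensitivity * dT.
V = 39.0 uV/C * 15 C
V = 585.0 uV
V = 0.585 mV

0.585 mV


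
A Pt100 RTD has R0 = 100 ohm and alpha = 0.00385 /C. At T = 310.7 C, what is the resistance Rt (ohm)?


The RTD equation: Rt = R0 * (1 + alpha * T).
Rt = 100 * (1 + 0.00385 * 310.7)
Rt = 100 * (1 + 1.196195)
Rt = 100 * 2.196195
Rt = 219.619 ohm

219.619 ohm


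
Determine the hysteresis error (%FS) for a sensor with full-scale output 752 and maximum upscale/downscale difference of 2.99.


Hysteresis = (max difference / full scale) * 100%.
H = (2.99 / 752) * 100
H = 0.398 %FS

0.398 %FS


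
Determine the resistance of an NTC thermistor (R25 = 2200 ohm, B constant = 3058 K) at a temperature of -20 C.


NTC thermistor equation: Rt = R25 * exp(B * (1/T - 1/T25)).
T in Kelvin: 253.15 K, T25 = 298.15 K
1/T - 1/T25 = 1/253.15 - 1/298.15 = 0.00059621
B * (1/T - 1/T25) = 3058 * 0.00059621 = 1.8232
Rt = 2200 * exp(1.8232) = 13621.8 ohm

13621.8 ohm


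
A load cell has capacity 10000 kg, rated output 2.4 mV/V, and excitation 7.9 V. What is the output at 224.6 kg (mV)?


Vout = rated_output * Vex * (load / capacity).
Vout = 2.4 * 7.9 * (224.6 / 10000)
Vout = 2.4 * 7.9 * 0.02246
Vout = 0.426 mV

0.426 mV


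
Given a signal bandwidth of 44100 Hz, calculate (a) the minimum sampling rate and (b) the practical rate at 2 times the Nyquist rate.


By Nyquist theorem, fs_min = 2 * fmax.
fs_min = 2 * 44100 = 88200 Hz
Practical rate = 2 * fs_min = 2 * 88200 = 176400 Hz

fs_min = 88200 Hz, fs_practical = 176400 Hz


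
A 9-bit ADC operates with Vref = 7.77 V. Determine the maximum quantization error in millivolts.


The maximum quantization error is +/- LSB/2.
LSB = Vref / 2^n = 7.77 / 512 = 0.01517578 V
Max error = LSB / 2 = 0.01517578 / 2 = 0.00758789 V
Max error = 7.5879 mV

7.5879 mV


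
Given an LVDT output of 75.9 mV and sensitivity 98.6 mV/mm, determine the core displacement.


Displacement = Vout / sensitivity.
d = 75.9 / 98.6
d = 0.77 mm

0.77 mm


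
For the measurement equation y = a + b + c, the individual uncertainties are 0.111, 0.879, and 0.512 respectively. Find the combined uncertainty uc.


For a sum of independent quantities, uc = sqrt(u1^2 + u2^2 + u3^2).
uc = sqrt(0.111^2 + 0.879^2 + 0.512^2)
uc = sqrt(0.012321 + 0.772641 + 0.262144)
uc = 1.0233

1.0233


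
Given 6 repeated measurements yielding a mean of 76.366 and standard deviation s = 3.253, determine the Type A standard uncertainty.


The standard uncertainty for Type A evaluation is u = s / sqrt(n).
u = 3.253 / sqrt(6)
u = 3.253 / 2.4495
u = 1.328

1.328


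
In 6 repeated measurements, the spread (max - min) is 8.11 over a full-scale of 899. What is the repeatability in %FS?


Repeatability = (spread / full scale) * 100%.
R = (8.11 / 899) * 100
R = 0.902 %FS

0.902 %FS


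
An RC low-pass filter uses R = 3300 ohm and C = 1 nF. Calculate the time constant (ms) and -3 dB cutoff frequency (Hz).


Time constant: tau = R * C.
tau = 3300 * 1.00e-09 = 3.3e-06 s
tau = 0.0033 ms
Cutoff frequency: fc = 1 / (2*pi*R*C).
fc = 1 / (2*pi*3.3e-06) = 48228.77 Hz

tau = 0.0033 ms, fc = 48228.77 Hz


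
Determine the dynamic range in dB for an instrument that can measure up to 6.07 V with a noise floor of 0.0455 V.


Dynamic range = 20 * log10(Vmax / Vnoise).
DR = 20 * log10(6.07 / 0.0455)
DR = 20 * log10(133.41)
DR = 42.5 dB

42.5 dB


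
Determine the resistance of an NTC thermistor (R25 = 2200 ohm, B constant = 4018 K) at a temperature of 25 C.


NTC thermistor equation: Rt = R25 * exp(B * (1/T - 1/T25)).
T in Kelvin: 298.15 K, T25 = 298.15 K
1/T - 1/T25 = 1/298.15 - 1/298.15 = 0.0
B * (1/T - 1/T25) = 4018 * 0.0 = 0.0
Rt = 2200 * exp(0.0) = 2200.0 ohm

2200.0 ohm


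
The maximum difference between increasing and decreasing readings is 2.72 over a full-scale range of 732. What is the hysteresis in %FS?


Hysteresis = (max difference / full scale) * 100%.
H = (2.72 / 732) * 100
H = 0.372 %FS

0.372 %FS


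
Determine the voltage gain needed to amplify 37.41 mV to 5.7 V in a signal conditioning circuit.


Gain = Vout / Vin (converting to same units).
G = 5.7 V / 37.41 mV
G = 5700.0 mV / 37.41 mV
G = 152.37

152.37


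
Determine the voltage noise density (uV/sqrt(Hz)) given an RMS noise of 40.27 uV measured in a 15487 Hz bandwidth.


Noise spectral density = Vrms / sqrt(BW).
NSD = 40.27 / sqrt(15487)
NSD = 40.27 / 124.4468
NSD = 0.3236 uV/sqrt(Hz)

0.3236 uV/sqrt(Hz)


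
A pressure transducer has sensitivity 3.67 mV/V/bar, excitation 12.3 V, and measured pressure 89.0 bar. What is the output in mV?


Output = sensitivity * Vex * P.
Vout = 3.67 * 12.3 * 89.0
Vout = 45.141 * 89.0
Vout = 4017.55 mV

4017.55 mV


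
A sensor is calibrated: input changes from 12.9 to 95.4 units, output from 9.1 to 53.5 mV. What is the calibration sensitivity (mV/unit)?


Sensitivity = (y2 - y1) / (x2 - x1).
S = (53.5 - 9.1) / (95.4 - 12.9)
S = 44.4 / 82.5
S = 0.5382 mV/unit

0.5382 mV/unit


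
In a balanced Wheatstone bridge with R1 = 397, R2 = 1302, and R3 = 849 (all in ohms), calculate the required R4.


At balance: R1*R4 = R2*R3, so R4 = R2*R3/R1.
R4 = 1302 * 849 / 397
R4 = 1105398 / 397
R4 = 2784.38 ohm

2784.38 ohm


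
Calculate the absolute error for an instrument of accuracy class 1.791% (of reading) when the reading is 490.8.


Absolute error = (accuracy% / 100) * reading.
Error = (1.791 / 100) * 490.8
Error = 0.01791 * 490.8
Error = 8.7902

8.7902


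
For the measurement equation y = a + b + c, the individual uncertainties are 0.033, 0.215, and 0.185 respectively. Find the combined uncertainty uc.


For a sum of independent quantities, uc = sqrt(u1^2 + u2^2 + u3^2).
uc = sqrt(0.033^2 + 0.215^2 + 0.185^2)
uc = sqrt(0.001089 + 0.046225 + 0.034225)
uc = 0.2856

0.2856


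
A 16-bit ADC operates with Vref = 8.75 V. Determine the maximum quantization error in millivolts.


The maximum quantization error is +/- LSB/2.
LSB = Vref / 2^n = 8.75 / 65536 = 0.00013351 V
Max error = LSB / 2 = 0.00013351 / 2 = 6.676e-05 V
Max error = 0.0668 mV

0.0668 mV


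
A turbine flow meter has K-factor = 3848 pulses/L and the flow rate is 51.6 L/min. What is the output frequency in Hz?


Frequency = K * Q / 60 (converting L/min to L/s).
f = 3848 * 51.6 / 60
f = 198556.8 / 60
f = 3309.28 Hz

3309.28 Hz


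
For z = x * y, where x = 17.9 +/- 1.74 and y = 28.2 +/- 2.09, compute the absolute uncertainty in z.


For a product z = x*y, the relative uncertainty is:
uz/z = sqrt((ux/x)^2 + (uy/y)^2)
Relative uncertainties: ux/x = 1.74/17.9 = 0.097207
uy/y = 2.09/28.2 = 0.074113
z = 17.9 * 28.2 = 504.8
uz = 504.8 * sqrt(0.097207^2 + 0.074113^2) = 61.703

61.703


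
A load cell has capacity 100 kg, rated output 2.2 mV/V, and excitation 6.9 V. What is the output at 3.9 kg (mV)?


Vout = rated_output * Vex * (load / capacity).
Vout = 2.2 * 6.9 * (3.9 / 100)
Vout = 2.2 * 6.9 * 0.039
Vout = 0.592 mV

0.592 mV


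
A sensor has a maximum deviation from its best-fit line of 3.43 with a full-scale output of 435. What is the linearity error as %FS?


Linearity error = (max deviation / full scale) * 100%.
Linearity = (3.43 / 435) * 100
Linearity = 0.789 %FS

0.789 %FS


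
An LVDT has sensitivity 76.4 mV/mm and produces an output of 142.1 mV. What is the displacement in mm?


Displacement = Vout / sensitivity.
d = 142.1 / 76.4
d = 1.86 mm

1.86 mm


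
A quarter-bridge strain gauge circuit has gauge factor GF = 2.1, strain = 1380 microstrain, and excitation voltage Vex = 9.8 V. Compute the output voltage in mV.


Quarter bridge output: Vout = (GF * epsilon * Vex) / 4.
Vout = (2.1 * 1380e-6 * 9.8) / 4
Vout = 0.0284004 / 4 V
Vout = 0.0071001 V = 7.1001 mV

7.1001 mV


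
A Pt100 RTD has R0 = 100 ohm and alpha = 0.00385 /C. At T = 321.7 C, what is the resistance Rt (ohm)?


The RTD equation: Rt = R0 * (1 + alpha * T).
Rt = 100 * (1 + 0.00385 * 321.7)
Rt = 100 * (1 + 1.238545)
Rt = 100 * 2.238545
Rt = 223.855 ohm

223.855 ohm


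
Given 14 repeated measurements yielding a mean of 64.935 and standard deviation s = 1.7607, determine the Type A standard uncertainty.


The standard uncertainty for Type A evaluation is u = s / sqrt(n).
u = 1.7607 / sqrt(14)
u = 1.7607 / 3.7417
u = 0.4706

0.4706


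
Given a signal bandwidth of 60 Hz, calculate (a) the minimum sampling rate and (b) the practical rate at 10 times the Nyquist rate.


By Nyquist theorem, fs_min = 2 * fmax.
fs_min = 2 * 60 = 120 Hz
Practical rate = 10 * fs_min = 10 * 120 = 1200 Hz

fs_min = 120 Hz, fs_practical = 1200 Hz


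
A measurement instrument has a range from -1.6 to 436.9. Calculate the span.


Span = upper range - lower range.
Span = 436.9 - (-1.6)
Span = 438.5

438.5


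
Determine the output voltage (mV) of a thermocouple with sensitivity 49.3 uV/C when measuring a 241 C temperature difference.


The thermocouple output V = sensitivity * dT.
V = 49.3 uV/C * 241 C
V = 11881.3 uV
V = 11.881 mV

11.881 mV


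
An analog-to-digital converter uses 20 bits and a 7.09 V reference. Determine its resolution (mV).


The resolution (LSB) of an ADC is Vref / 2^n.
LSB = 7.09 / 2^20
LSB = 7.09 / 1048576
LSB = 6.76e-06 V = 0.00676155 mV

0.00676155 mV


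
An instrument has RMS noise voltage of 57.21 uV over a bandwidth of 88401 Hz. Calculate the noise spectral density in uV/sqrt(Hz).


Noise spectral density = Vrms / sqrt(BW).
NSD = 57.21 / sqrt(88401)
NSD = 57.21 / 297.3231
NSD = 0.1924 uV/sqrt(Hz)

0.1924 uV/sqrt(Hz)


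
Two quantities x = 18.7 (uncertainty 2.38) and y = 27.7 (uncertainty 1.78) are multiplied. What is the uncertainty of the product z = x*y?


For a product z = x*y, the relative uncertainty is:
uz/z = sqrt((ux/x)^2 + (uy/y)^2)
Relative uncertainties: ux/x = 2.38/18.7 = 0.127273
uy/y = 1.78/27.7 = 0.06426
z = 18.7 * 27.7 = 518.0
uz = 518.0 * sqrt(0.127273^2 + 0.06426^2) = 73.853

73.853


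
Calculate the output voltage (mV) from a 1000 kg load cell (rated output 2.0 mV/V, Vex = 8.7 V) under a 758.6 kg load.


Vout = rated_output * Vex * (load / capacity).
Vout = 2.0 * 8.7 * (758.6 / 1000)
Vout = 2.0 * 8.7 * 0.7586
Vout = 13.2 mV

13.2 mV


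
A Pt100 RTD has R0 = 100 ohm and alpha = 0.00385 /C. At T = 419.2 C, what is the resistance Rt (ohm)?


The RTD equation: Rt = R0 * (1 + alpha * T).
Rt = 100 * (1 + 0.00385 * 419.2)
Rt = 100 * (1 + 1.61392)
Rt = 100 * 2.61392
Rt = 261.392 ohm

261.392 ohm


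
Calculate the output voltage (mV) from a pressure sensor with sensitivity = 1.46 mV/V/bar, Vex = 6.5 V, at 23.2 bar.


Output = sensitivity * Vex * P.
Vout = 1.46 * 6.5 * 23.2
Vout = 9.49 * 23.2
Vout = 220.17 mV

220.17 mV


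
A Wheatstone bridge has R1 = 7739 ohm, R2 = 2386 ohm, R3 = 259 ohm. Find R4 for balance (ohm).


At balance: R1*R4 = R2*R3, so R4 = R2*R3/R1.
R4 = 2386 * 259 / 7739
R4 = 617974 / 7739
R4 = 79.85 ohm

79.85 ohm


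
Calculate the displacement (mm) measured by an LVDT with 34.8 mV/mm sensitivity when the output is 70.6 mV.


Displacement = Vout / sensitivity.
d = 70.6 / 34.8
d = 2.029 mm

2.029 mm


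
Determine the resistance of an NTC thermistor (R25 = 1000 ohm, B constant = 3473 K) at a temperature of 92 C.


NTC thermistor equation: Rt = R25 * exp(B * (1/T - 1/T25)).
T in Kelvin: 365.15 K, T25 = 298.15 K
1/T - 1/T25 = 1/365.15 - 1/298.15 = -0.00061542
B * (1/T - 1/T25) = 3473 * -0.00061542 = -2.1373
Rt = 1000 * exp(-2.1373) = 118.0 ohm

118.0 ohm


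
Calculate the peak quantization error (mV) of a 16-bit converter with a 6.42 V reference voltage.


The maximum quantization error is +/- LSB/2.
LSB = Vref / 2^n = 6.42 / 65536 = 9.796e-05 V
Max error = LSB / 2 = 9.796e-05 / 2 = 4.898e-05 V
Max error = 0.049 mV

0.049 mV


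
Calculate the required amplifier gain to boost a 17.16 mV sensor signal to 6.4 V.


Gain = Vout / Vin (converting to same units).
G = 6.4 V / 17.16 mV
G = 6400.0 mV / 17.16 mV
G = 372.96

372.96


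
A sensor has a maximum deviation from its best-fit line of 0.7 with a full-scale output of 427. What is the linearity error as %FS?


Linearity error = (max deviation / full scale) * 100%.
Linearity = (0.7 / 427) * 100
Linearity = 0.164 %FS

0.164 %FS


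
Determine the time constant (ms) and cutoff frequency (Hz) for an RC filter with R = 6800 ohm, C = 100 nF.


Time constant: tau = R * C.
tau = 6800 * 1.00e-07 = 0.00068 s
tau = 0.68 ms
Cutoff frequency: fc = 1 / (2*pi*R*C).
fc = 1 / (2*pi*0.00068) = 234.05 Hz

tau = 0.68 ms, fc = 234.05 Hz


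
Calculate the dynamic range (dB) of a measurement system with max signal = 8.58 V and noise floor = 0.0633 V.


Dynamic range = 20 * log10(Vmax / Vnoise).
DR = 20 * log10(8.58 / 0.0633)
DR = 20 * log10(135.55)
DR = 42.64 dB

42.64 dB


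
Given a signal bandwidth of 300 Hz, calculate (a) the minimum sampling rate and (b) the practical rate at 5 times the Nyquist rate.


By Nyquist theorem, fs_min = 2 * fmax.
fs_min = 2 * 300 = 600 Hz
Practical rate = 5 * fs_min = 5 * 600 = 3000 Hz

fs_min = 600 Hz, fs_practical = 3000 Hz


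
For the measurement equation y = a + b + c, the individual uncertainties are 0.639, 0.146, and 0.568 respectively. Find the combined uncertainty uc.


For a sum of independent quantities, uc = sqrt(u1^2 + u2^2 + u3^2).
uc = sqrt(0.639^2 + 0.146^2 + 0.568^2)
uc = sqrt(0.408321 + 0.021316 + 0.322624)
uc = 0.8673

0.8673


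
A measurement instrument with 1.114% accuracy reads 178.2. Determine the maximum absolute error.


Absolute error = (accuracy% / 100) * reading.
Error = (1.114 / 100) * 178.2
Error = 0.01114 * 178.2
Error = 1.9851

1.9851


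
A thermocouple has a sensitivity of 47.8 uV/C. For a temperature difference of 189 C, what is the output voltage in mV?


The thermocouple output V = sensitivity * dT.
V = 47.8 uV/C * 189 C
V = 9034.2 uV
V = 9.034 mV

9.034 mV


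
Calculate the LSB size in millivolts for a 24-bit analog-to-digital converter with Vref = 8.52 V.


The resolution (LSB) of an ADC is Vref / 2^n.
LSB = 8.52 / 2^24
LSB = 8.52 / 16777216
LSB = 5.1e-07 V = 0.00050783 mV

0.00050783 mV


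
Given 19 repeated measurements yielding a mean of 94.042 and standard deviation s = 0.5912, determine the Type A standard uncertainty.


The standard uncertainty for Type A evaluation is u = s / sqrt(n).
u = 0.5912 / sqrt(19)
u = 0.5912 / 4.3589
u = 0.1356

0.1356


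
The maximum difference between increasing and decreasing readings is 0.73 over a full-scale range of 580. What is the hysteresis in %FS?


Hysteresis = (max difference / full scale) * 100%.
H = (0.73 / 580) * 100
H = 0.126 %FS

0.126 %FS


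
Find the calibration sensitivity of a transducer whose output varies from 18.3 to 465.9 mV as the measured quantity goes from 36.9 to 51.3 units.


Sensitivity = (y2 - y1) / (x2 - x1).
S = (465.9 - 18.3) / (51.3 - 36.9)
S = 447.6 / 14.4
S = 31.0833 mV/unit

31.0833 mV/unit


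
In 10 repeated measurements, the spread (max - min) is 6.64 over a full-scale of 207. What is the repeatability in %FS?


Repeatability = (spread / full scale) * 100%.
R = (6.64 / 207) * 100
R = 3.208 %FS

3.208 %FS


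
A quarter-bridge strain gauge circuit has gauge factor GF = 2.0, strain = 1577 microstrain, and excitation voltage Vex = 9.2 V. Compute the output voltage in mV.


Quarter bridge output: Vout = (GF * epsilon * Vex) / 4.
Vout = (2.0 * 1577e-6 * 9.2) / 4
Vout = 0.0290168 / 4 V
Vout = 0.0072542 V = 7.2542 mV

7.2542 mV


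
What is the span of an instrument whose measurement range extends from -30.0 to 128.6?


Span = upper range - lower range.
Span = 128.6 - (-30.0)
Span = 158.6

158.6


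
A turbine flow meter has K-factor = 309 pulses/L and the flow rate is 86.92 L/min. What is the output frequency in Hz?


Frequency = K * Q / 60 (converting L/min to L/s).
f = 309 * 86.92 / 60
f = 26858.28 / 60
f = 447.64 Hz

447.64 Hz


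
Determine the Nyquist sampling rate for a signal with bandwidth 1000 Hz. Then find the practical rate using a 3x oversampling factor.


By Nyquist theorem, fs_min = 2 * fmax.
fs_min = 2 * 1000 = 2000 Hz
Practical rate = 3 * fs_min = 3 * 2000 = 6000 Hz

fs_min = 2000 Hz, fs_practical = 6000 Hz


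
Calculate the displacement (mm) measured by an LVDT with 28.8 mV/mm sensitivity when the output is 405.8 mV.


Displacement = Vout / sensitivity.
d = 405.8 / 28.8
d = 14.09 mm

14.09 mm


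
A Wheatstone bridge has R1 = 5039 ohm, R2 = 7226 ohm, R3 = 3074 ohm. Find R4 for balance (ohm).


At balance: R1*R4 = R2*R3, so R4 = R2*R3/R1.
R4 = 7226 * 3074 / 5039
R4 = 22212724 / 5039
R4 = 4408.16 ohm

4408.16 ohm


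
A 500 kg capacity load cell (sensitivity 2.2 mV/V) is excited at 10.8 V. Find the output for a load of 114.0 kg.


Vout = rated_output * Vex * (load / capacity).
Vout = 2.2 * 10.8 * (114.0 / 500)
Vout = 2.2 * 10.8 * 0.228
Vout = 5.417 mV

5.417 mV


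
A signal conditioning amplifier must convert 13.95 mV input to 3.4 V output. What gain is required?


Gain = Vout / Vin (converting to same units).
G = 3.4 V / 13.95 mV
G = 3400.0 mV / 13.95 mV
G = 243.73

243.73


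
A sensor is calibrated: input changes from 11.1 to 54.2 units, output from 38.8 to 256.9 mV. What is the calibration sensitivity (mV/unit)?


Sensitivity = (y2 - y1) / (x2 - x1).
S = (256.9 - 38.8) / (54.2 - 11.1)
S = 218.1 / 43.1
S = 5.0603 mV/unit

5.0603 mV/unit


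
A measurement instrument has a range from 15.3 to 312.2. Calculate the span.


Span = upper range - lower range.
Span = 312.2 - (15.3)
Span = 296.9

296.9


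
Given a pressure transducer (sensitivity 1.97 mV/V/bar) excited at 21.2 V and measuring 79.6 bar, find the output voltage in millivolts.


Output = sensitivity * Vex * P.
Vout = 1.97 * 21.2 * 79.6
Vout = 41.764 * 79.6
Vout = 3324.41 mV

3324.41 mV


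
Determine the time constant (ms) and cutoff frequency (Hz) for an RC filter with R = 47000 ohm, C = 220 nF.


Time constant: tau = R * C.
tau = 47000 * 2.20e-07 = 0.01034 s
tau = 10.34 ms
Cutoff frequency: fc = 1 / (2*pi*R*C).
fc = 1 / (2*pi*0.01034) = 15.39 Hz

tau = 10.34 ms, fc = 15.39 Hz


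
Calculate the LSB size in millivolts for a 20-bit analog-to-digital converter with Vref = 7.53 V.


The resolution (LSB) of an ADC is Vref / 2^n.
LSB = 7.53 / 2^20
LSB = 7.53 / 1048576
LSB = 7.18e-06 V = 0.00718117 mV

0.00718117 mV


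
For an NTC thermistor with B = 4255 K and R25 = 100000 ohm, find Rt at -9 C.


NTC thermistor equation: Rt = R25 * exp(B * (1/T - 1/T25)).
T in Kelvin: 264.15 K, T25 = 298.15 K
1/T - 1/T25 = 1/264.15 - 1/298.15 = 0.00043171
B * (1/T - 1/T25) = 4255 * 0.00043171 = 1.8369
Rt = 100000 * exp(1.8369) = 627724.9 ohm

627724.9 ohm


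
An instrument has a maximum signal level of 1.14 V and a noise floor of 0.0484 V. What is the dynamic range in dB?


Dynamic range = 20 * log10(Vmax / Vnoise).
DR = 20 * log10(1.14 / 0.0484)
DR = 20 * log10(23.55)
DR = 27.44 dB

27.44 dB


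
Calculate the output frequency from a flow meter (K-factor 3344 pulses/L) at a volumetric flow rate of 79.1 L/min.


Frequency = K * Q / 60 (converting L/min to L/s).
f = 3344 * 79.1 / 60
f = 264510.4 / 60
f = 4408.51 Hz

4408.51 Hz


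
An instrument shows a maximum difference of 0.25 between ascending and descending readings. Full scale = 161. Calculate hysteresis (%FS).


Hysteresis = (max difference / full scale) * 100%.
H = (0.25 / 161) * 100
H = 0.155 %FS

0.155 %FS


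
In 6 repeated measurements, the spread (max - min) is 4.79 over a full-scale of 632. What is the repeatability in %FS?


Repeatability = (spread / full scale) * 100%.
R = (4.79 / 632) * 100
R = 0.758 %FS

0.758 %FS


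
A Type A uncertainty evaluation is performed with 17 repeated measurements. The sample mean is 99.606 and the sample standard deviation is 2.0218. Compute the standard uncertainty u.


The standard uncertainty for Type A evaluation is u = s / sqrt(n).
u = 2.0218 / sqrt(17)
u = 2.0218 / 4.1231
u = 0.4904

0.4904


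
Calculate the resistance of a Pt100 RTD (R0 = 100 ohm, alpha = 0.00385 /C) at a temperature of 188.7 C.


The RTD equation: Rt = R0 * (1 + alpha * T).
Rt = 100 * (1 + 0.00385 * 188.7)
Rt = 100 * (1 + 0.726495)
Rt = 100 * 1.726495
Rt = 172.649 ohm

172.649 ohm


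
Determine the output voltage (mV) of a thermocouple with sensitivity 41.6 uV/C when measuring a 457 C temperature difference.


The thermocouple output V = sensitivity * dT.
V = 41.6 uV/C * 457 C
V = 19011.2 uV
V = 19.011 mV

19.011 mV


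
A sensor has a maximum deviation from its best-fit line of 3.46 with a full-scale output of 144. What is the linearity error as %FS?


Linearity error = (max deviation / full scale) * 100%.
Linearity = (3.46 / 144) * 100
Linearity = 2.403 %FS

2.403 %FS


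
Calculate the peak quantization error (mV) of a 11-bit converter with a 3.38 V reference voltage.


The maximum quantization error is +/- LSB/2.
LSB = Vref / 2^n = 3.38 / 2048 = 0.00165039 V
Max error = LSB / 2 = 0.00165039 / 2 = 0.0008252 V
Max error = 0.8252 mV

0.8252 mV


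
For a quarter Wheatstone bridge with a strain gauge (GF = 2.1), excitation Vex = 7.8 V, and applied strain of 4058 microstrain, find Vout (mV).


Quarter bridge output: Vout = (GF * epsilon * Vex) / 4.
Vout = (2.1 * 4058e-6 * 7.8) / 4
Vout = 0.06647004 / 4 V
Vout = 0.01661751 V = 16.6175 mV

16.6175 mV


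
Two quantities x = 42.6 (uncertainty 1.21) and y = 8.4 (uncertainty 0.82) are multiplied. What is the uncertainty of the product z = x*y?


For a product z = x*y, the relative uncertainty is:
uz/z = sqrt((ux/x)^2 + (uy/y)^2)
Relative uncertainties: ux/x = 1.21/42.6 = 0.028404
uy/y = 0.82/8.4 = 0.097619
z = 42.6 * 8.4 = 357.8
uz = 357.8 * sqrt(0.028404^2 + 0.097619^2) = 36.381

36.381


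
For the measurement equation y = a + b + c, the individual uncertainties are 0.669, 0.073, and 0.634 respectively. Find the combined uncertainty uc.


For a sum of independent quantities, uc = sqrt(u1^2 + u2^2 + u3^2).
uc = sqrt(0.669^2 + 0.073^2 + 0.634^2)
uc = sqrt(0.447561 + 0.005329 + 0.401956)
uc = 0.9246

0.9246


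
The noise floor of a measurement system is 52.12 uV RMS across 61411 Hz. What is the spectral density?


Noise spectral density = Vrms / sqrt(BW).
NSD = 52.12 / sqrt(61411)
NSD = 52.12 / 247.8124
NSD = 0.2103 uV/sqrt(Hz)

0.2103 uV/sqrt(Hz)


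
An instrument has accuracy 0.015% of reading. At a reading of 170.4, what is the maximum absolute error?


Absolute error = (accuracy% / 100) * reading.
Error = (0.015 / 100) * 170.4
Error = 0.00015 * 170.4
Error = 0.0256

0.0256


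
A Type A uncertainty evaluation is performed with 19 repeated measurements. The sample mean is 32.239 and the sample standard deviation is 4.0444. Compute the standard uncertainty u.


The standard uncertainty for Type A evaluation is u = s / sqrt(n).
u = 4.0444 / sqrt(19)
u = 4.0444 / 4.3589
u = 0.9278

0.9278
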